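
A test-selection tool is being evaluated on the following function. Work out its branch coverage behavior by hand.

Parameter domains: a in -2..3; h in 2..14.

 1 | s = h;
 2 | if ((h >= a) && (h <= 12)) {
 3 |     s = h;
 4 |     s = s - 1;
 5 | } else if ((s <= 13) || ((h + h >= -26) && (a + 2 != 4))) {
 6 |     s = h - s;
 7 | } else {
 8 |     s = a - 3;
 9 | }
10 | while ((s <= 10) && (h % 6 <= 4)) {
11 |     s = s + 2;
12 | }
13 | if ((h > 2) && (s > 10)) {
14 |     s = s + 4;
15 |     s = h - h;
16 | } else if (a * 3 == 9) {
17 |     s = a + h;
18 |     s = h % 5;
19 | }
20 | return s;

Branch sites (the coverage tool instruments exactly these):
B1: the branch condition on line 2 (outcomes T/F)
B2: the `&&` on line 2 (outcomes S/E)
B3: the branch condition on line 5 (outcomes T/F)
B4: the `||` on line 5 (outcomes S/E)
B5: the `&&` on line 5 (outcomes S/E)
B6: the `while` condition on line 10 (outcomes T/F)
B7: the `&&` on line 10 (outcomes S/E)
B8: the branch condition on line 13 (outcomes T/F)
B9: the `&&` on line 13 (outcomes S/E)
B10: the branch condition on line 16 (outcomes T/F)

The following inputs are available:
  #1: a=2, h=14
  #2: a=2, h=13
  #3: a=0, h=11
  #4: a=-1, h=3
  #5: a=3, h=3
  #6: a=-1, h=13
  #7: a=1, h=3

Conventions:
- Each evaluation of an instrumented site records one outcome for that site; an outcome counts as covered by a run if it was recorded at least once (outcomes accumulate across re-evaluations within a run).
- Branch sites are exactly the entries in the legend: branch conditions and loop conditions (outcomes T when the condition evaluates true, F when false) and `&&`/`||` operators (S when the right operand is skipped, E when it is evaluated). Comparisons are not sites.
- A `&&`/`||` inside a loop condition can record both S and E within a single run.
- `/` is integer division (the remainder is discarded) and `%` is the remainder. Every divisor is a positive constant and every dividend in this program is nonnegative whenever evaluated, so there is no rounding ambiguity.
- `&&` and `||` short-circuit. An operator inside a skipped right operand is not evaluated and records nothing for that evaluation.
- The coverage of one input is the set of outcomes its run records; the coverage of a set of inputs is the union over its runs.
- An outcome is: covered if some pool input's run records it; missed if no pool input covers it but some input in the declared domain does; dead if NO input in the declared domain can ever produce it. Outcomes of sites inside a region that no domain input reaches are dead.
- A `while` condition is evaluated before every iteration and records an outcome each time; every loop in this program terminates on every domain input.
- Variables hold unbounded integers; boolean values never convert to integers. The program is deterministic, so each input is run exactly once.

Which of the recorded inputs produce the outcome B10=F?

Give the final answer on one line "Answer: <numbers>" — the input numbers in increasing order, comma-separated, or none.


input #1 (a=2, h=14): does not record B10=F
input #2 (a=2, h=13): does not record B10=F
input #3 (a=0, h=11): records B10=F
input #4 (a=-1, h=3): does not record B10=F
input #5 (a=3, h=3): does not record B10=F
input #6 (a=-1, h=13): does not record B10=F
input #7 (a=1, h=3): does not record B10=F
Answer: 3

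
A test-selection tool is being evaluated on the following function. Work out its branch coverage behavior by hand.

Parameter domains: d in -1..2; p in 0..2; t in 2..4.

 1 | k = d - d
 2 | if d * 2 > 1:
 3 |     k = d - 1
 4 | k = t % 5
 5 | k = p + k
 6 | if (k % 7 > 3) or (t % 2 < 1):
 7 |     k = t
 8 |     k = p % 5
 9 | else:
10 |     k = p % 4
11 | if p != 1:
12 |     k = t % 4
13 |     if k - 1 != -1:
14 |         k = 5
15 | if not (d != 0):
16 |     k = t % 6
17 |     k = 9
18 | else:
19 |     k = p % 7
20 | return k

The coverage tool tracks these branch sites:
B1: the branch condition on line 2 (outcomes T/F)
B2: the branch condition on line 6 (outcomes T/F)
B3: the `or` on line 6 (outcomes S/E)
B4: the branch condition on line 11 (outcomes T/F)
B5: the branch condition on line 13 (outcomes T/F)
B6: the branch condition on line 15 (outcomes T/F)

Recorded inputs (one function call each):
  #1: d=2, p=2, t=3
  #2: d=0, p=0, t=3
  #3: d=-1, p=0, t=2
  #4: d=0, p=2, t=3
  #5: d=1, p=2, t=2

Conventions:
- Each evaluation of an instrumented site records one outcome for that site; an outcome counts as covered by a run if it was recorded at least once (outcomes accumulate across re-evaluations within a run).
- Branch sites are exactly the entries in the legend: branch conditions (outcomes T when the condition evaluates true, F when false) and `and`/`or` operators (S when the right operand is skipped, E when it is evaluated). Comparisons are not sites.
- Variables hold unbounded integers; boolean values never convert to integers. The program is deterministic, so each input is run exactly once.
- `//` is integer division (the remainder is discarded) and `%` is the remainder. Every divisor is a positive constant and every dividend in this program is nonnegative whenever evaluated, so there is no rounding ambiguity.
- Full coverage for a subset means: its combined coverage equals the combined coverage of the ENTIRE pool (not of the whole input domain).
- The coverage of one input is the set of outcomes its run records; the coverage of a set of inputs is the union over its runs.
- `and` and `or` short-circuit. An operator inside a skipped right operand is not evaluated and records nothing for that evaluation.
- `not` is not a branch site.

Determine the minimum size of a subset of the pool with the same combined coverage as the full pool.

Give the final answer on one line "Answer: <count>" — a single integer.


#1 (d=2, p=2, t=3) -> B1->T, B3->S, B2->T, B4->T, B5->T, B6->F; covered: B1=T, B2=T, B3=S, B4=T, B5=T, B6=F
#2 (d=0, p=0, t=3) -> B1->F, B3->E, B2->F, B4->T, B5->T, B6->T; covered: B1=F, B2=F, B3=E, B4=T, B5=T, B6=T
#3 (d=-1, p=0, t=2) -> B1->F, B3->E, B2->T, B4->T, B5->T, B6->F; covered: B1=F, B2=T, B3=E, B4=T, B5=T, B6=F
#4 (d=0, p=2, t=3) -> B1->F, B3->S, B2->T, B4->T, B5->T, B6->T; covered: B1=F, B2=T, B3=S, B4=T, B5=T, B6=T
#5 (d=1, p=2, t=2) -> B1->T, B3->S, B2->T, B4->T, B5->T, B6->F; covered: B1=T, B2=T, B3=S, B4=T, B5=T, B6=F
pool-wide coverage (10 outcomes): B1=T, B1=F, B2=T, B2=F, B3=S, B3=E, B4=T, B5=T, B6=T, B6=F
no size-1 subset reaches all 10 outcomes (best union: 6/10)
at size 2, {1, 2} reaches all 10 outcomes; every lexicographically earlier size-2 subset fails
Answer: 2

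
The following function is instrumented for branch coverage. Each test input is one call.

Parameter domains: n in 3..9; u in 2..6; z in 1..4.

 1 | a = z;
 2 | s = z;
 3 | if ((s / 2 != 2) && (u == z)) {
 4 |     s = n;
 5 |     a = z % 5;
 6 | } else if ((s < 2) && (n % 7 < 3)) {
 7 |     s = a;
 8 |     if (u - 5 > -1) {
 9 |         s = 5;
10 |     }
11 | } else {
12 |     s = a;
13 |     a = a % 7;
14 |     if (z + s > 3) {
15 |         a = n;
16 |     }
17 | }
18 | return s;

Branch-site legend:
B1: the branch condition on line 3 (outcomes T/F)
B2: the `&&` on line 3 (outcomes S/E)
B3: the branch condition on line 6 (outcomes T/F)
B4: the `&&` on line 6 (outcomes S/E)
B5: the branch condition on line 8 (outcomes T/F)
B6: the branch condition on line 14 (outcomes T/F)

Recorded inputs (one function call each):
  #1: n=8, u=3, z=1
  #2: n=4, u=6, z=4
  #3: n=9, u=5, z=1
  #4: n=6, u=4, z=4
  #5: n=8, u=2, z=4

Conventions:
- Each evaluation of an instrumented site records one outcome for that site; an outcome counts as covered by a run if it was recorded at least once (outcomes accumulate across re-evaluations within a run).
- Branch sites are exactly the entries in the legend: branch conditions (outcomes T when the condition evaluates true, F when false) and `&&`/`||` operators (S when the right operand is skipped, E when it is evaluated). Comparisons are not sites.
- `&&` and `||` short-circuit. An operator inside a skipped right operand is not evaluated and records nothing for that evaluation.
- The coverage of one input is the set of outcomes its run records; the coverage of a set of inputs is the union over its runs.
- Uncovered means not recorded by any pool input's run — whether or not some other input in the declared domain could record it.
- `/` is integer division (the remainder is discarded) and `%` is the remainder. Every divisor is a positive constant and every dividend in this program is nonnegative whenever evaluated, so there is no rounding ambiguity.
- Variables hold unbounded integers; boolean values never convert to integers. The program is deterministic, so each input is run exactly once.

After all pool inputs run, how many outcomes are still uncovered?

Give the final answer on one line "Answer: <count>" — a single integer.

test 1 (n=8, u=3, z=1) fires B2->E, B1->F, B4->E, B3->T, B5->F; hits B1=F, B2=E, B3=T, B4=E, B5=F
test 2 (n=4, u=6, z=4) fires B2->S, B1->F, B4->S, B3->F, B6->T; hits B1=F, B2=S, B3=F, B4=S, B6=T
test 3 (n=9, u=5, z=1) fires B2->E, B1->F, B4->E, B3->T, B5->T; hits B1=F, B2=E, B3=T, B4=E, B5=T
test 4 (n=6, u=4, z=4) fires B2->S, B1->F, B4->S, B3->F, B6->T; hits B1=F, B2=S, B3=F, B4=S, B6=T
test 5 (n=8, u=2, z=4) fires B2->S, B1->F, B4->S, B3->F, B6->T; hits B1=F, B2=S, B3=F, B4=S, B6=T
union over the pool: B1=F, B2=S, B2=E, B3=T, B3=F, B4=S, B4=E, B5=T, B5=F, B6=T
uncovered (2 of 12): B1=T, B6=F

Answer: 2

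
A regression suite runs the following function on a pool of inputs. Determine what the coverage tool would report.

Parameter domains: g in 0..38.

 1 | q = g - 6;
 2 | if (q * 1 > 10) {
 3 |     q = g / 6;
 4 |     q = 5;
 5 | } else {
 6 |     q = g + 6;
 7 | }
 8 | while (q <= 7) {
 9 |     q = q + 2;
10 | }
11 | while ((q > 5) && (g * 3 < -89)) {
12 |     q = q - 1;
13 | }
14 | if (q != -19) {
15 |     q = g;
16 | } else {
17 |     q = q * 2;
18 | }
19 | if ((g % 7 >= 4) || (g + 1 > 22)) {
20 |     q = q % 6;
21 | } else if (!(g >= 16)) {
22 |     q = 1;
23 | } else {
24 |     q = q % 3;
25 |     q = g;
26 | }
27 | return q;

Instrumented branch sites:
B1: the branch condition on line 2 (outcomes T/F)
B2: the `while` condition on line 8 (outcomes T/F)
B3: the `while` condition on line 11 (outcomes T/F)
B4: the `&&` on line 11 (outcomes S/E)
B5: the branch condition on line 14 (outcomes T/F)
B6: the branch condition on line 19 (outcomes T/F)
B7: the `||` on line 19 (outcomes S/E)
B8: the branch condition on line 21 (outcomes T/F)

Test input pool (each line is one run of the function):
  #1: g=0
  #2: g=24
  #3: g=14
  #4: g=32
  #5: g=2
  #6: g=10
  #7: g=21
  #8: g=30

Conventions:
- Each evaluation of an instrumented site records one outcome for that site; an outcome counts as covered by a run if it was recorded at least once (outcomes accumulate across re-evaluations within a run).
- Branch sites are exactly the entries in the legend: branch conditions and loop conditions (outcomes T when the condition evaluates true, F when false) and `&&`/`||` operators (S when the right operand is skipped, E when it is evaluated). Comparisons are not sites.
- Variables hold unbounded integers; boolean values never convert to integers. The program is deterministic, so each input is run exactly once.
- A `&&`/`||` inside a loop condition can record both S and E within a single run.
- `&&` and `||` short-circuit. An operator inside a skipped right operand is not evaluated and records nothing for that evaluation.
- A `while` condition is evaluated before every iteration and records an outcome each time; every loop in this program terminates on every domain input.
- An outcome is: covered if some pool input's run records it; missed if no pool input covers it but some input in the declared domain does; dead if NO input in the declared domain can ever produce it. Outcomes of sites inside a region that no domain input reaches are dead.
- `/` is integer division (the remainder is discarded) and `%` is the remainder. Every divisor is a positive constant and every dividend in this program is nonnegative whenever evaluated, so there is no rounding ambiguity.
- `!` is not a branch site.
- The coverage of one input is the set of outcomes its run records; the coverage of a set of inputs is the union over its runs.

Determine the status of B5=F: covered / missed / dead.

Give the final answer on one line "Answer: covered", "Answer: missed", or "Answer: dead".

no pool input records B5=F
checking all 39 inputs in the declared domain: B5=F is never recorded -> dead

Answer: dead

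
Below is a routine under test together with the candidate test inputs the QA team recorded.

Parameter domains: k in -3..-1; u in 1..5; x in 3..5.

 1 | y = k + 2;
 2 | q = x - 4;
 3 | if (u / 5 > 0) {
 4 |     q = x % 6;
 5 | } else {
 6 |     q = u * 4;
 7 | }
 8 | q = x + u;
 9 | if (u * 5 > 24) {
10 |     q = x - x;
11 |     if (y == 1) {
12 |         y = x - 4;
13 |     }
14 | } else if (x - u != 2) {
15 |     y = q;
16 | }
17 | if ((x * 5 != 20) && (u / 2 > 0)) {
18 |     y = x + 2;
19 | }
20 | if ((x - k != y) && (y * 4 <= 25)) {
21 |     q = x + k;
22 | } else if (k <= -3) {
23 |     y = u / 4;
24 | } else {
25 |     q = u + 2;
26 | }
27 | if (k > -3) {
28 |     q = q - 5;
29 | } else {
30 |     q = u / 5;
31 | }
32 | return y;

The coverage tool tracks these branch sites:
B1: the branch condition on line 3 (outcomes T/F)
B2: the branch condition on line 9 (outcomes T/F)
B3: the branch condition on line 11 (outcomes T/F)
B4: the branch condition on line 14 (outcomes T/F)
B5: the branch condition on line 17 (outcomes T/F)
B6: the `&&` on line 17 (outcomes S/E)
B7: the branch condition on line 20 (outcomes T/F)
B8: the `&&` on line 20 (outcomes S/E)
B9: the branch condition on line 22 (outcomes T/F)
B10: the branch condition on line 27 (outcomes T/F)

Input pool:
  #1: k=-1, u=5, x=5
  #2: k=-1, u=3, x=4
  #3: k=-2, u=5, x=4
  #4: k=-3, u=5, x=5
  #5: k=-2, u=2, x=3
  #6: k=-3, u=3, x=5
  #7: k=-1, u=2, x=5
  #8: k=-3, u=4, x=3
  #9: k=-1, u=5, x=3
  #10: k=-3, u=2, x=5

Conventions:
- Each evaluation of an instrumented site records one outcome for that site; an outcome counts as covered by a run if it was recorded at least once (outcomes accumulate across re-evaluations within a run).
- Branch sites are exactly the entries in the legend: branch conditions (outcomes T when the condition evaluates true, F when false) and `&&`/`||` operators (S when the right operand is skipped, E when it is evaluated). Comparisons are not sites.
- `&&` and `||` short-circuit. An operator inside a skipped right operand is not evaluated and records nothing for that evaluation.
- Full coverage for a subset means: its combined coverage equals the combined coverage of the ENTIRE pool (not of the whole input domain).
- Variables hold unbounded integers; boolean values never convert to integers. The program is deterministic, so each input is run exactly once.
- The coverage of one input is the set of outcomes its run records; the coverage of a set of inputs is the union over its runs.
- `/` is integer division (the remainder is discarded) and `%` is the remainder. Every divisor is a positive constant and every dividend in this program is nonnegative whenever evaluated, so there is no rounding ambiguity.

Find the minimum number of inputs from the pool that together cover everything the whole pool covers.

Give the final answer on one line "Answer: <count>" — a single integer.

input #1 (k=-1, u=5, x=5): events B1->T, B2->T, B3->T, B6->E, B5->T, B8->E, B7->F, B9->F, B10->T; covers B1=T, B2=T, B3=T, B5=T, B6=E, B7=F, B8=E, B9=F, B10=T
input #2 (k=-1, u=3, x=4): events B1->F, B2->F, B4->T, B6->S, B5->F, B8->E, B7->F, B9->F, B10->T; covers B1=F, B2=F, B4=T, B5=F, B6=S, B7=F, B8=E, B9=F, B10=T
input #3 (k=-2, u=5, x=4): events B1->T, B2->T, B3->F, B6->S, B5->F, B8->E, B7->T, B10->T; covers B1=T, B2=T, B3=F, B5=F, B6=S, B7=T, B8=E, B10=T
input #4 (k=-3, u=5, x=5): events B1->T, B2->T, B3->F, B6->E, B5->T, B8->E, B7->F, B9->T, B10->F; covers B1=T, B2=T, B3=F, B5=T, B6=E, B7=F, B8=E, B9=T, B10=F
input #5 (k=-2, u=2, x=3): events B1->F, B2->F, B4->T, B6->E, B5->T, B8->S, B7->F, B9->F, B10->T; covers B1=F, B2=F, B4=T, B5=T, B6=E, B7=F, B8=S, B9=F, B10=T
input #6 (k=-3, u=3, x=5): events B1->F, B2->F, B4->F, B6->E, B5->T, B8->E, B7->F, B9->T, B10->F; covers B1=F, B2=F, B4=F, B5=T, B6=E, B7=F, B8=E, B9=T, B10=F
input #7 (k=-1, u=2, x=5): events B1->F, B2->F, B4->T, B6->E, B5->T, B8->E, B7->F, B9->F, B10->T; covers B1=F, B2=F, B4=T, B5=T, B6=E, B7=F, B8=E, B9=F, B10=T
input #8 (k=-3, u=4, x=3): events B1->F, B2->F, B4->T, B6->E, B5->T, B8->E, B7->T, B10->F; covers B1=F, B2=F, B4=T, B5=T, B6=E, B7=T, B8=E, B10=F
input #9 (k=-1, u=5, x=3): events B1->T, B2->T, B3->T, B6->E, B5->T, B8->E, B7->T, B10->T; covers B1=T, B2=T, B3=T, B5=T, B6=E, B7=T, B8=E, B10=T
input #10 (k=-3, u=2, x=5): events B1->F, B2->F, B4->T, B6->E, B5->T, B8->E, B7->F, B9->T, B10->F; covers B1=F, B2=F, B4=T, B5=T, B6=E, B7=F, B8=E, B9=T, B10=F
pool-wide coverage (20 outcomes): B1=T, B1=F, B2=T, B2=F, B3=T, B3=F, B4=T, B4=F, B5=T, B5=F, B6=S, B6=E, B7=T, B7=F, B8=S, B8=E, B9=T, B9=F, B10=T, B10=F
size 1 is not enough: best union over all size-1 subsets is 9/20
size 2 is not enough: best union over all size-2 subsets is 16/20
size 3 is not enough: best union over all size-3 subsets is 19/20
the canonical winner is {1, 3, 5, 6}: size 4, full 20-outcome coverage, earliest index list among size-4 covers

Answer: 4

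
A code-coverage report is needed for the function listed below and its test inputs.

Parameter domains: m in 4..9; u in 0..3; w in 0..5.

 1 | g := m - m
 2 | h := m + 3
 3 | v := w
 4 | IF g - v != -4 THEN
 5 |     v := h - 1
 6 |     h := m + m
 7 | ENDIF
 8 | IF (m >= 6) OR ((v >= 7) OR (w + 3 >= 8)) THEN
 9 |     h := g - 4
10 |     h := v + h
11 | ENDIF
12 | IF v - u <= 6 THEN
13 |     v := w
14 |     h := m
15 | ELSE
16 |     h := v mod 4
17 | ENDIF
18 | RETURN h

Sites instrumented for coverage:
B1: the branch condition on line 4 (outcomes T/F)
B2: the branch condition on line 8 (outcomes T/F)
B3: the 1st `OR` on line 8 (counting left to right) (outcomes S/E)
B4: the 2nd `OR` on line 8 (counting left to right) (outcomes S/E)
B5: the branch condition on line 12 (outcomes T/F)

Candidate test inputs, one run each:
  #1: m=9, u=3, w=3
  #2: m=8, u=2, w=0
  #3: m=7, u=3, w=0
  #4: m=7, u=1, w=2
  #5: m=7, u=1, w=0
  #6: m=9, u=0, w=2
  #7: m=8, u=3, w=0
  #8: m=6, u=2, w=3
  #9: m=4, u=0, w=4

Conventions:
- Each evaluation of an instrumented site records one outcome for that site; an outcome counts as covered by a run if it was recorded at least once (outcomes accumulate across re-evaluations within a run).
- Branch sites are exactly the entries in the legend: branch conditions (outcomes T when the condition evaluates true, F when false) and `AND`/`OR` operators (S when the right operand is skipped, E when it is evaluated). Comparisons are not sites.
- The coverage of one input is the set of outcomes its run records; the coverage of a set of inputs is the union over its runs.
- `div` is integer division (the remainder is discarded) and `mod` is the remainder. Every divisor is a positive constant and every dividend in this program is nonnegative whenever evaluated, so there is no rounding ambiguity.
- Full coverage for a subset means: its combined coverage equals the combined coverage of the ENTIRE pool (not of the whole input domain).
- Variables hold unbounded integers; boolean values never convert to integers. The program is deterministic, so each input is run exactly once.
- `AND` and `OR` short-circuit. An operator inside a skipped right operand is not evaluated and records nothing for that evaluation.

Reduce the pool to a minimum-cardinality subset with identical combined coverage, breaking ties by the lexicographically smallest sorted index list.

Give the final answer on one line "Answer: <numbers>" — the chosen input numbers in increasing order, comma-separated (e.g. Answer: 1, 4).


#1 (m=9, u=3, w=3) -> B1->T, B3->S, B2->T, B5->F; covered: B1=T, B2=T, B3=S, B5=F
#2 (m=8, u=2, w=0) -> B1->T, B3->S, B2->T, B5->F; covered: B1=T, B2=T, B3=S, B5=F
#3 (m=7, u=3, w=0) -> B1->T, B3->S, B2->T, B5->T; covered: B1=T, B2=T, B3=S, B5=T
#4 (m=7, u=1, w=2) -> B1->T, B3->S, B2->T, B5->F; covered: B1=T, B2=T, B3=S, B5=F
#5 (m=7, u=1, w=0) -> B1->T, B3->S, B2->T, B5->F; covered: B1=T, B2=T, B3=S, B5=F
#6 (m=9, u=0, w=2) -> B1->T, B3->S, B2->T, B5->F; covered: B1=T, B2=T, B3=S, B5=F
#7 (m=8, u=3, w=0) -> B1->T, B3->S, B2->T, B5->F; covered: B1=T, B2=T, B3=S, B5=F
#8 (m=6, u=2, w=3) -> B1->T, B3->S, B2->T, B5->T; covered: B1=T, B2=T, B3=S, B5=T
#9 (m=4, u=0, w=4) -> B1->F, B3->E, B4->E, B2->F, B5->T; covered: B1=F, B2=F, B3=E, B4=E, B5=T
pool-wide coverage (9 outcomes): B1=T, B1=F, B2=T, B2=F, B3=S, B3=E, B4=E, B5=T, B5=F
every size-1 subset falls short of the 9 outcomes (best: 5/9)
size 2: inputs {1, 9} cover all 9 outcomes, and no lexicographically smaller subset of this size does
Answer: 1, 9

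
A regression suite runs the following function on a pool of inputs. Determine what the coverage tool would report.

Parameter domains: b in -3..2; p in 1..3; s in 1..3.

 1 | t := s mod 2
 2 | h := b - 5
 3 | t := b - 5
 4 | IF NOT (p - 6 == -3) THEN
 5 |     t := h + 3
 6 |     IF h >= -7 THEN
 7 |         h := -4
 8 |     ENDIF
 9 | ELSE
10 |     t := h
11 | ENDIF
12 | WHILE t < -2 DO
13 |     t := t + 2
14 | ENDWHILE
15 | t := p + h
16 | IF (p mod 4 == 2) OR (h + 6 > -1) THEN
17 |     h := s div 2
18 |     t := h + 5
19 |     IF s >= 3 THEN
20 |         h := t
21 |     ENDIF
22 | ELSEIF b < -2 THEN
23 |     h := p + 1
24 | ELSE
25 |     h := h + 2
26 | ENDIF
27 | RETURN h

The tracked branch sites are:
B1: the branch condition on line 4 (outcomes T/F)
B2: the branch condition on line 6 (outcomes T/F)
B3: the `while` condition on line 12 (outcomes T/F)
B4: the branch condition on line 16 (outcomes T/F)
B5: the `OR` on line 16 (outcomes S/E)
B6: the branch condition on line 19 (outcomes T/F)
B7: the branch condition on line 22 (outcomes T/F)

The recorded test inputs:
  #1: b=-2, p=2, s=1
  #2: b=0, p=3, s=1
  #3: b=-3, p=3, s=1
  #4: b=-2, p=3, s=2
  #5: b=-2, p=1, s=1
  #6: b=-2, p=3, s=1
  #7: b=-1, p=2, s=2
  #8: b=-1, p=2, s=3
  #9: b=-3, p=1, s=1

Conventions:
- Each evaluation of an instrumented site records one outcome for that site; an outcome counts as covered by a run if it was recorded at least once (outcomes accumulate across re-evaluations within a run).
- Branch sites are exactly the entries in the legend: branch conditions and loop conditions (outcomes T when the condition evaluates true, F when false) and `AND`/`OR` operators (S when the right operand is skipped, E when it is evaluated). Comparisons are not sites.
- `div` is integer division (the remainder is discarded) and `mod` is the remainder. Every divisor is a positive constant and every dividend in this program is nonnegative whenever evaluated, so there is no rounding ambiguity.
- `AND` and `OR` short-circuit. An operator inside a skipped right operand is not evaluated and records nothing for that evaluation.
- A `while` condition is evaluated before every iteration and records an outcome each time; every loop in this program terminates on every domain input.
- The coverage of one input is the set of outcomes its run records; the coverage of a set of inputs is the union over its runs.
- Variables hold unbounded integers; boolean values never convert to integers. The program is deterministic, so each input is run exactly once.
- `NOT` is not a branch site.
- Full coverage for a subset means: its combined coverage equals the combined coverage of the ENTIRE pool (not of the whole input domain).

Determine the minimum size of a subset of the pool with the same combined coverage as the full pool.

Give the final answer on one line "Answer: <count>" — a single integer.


test 1 (b=-2, p=2, s=1) fires B1->T, B2->T, B3->T, B3->F, B5->S, B4->T, B6->F; hits B1=T, B2=T, B3=T, B3=F, B4=T, B5=S, B6=F
test 2 (b=0, p=3, s=1) fires B1->F, B3->T, B3->T, B3->F, B5->E, B4->T, B6->F; hits B1=F, B3=T, B3=F, B4=T, B5=E, B6=F
test 3 (b=-3, p=3, s=1) fires B1->F, B3->T, B3->T, B3->T, B3->F, B5->E, B4->F, B7->T; hits B1=F, B3=T, B3=F, B4=F, B5=E, B7=T
test 4 (b=-2, p=3, s=2) fires B1->F, B3->T, B3->T, B3->T, B3->F, B5->E, B4->F, B7->F; hits B1=F, B3=T, B3=F, B4=F, B5=E, B7=F
test 5 (b=-2, p=1, s=1) fires B1->T, B2->T, B3->T, B3->F, B5->E, B4->T, B6->F; hits B1=T, B2=T, B3=T, B3=F, B4=T, B5=E, B6=F
test 6 (b=-2, p=3, s=1) fires B1->F, B3->T, B3->T, B3->T, B3->F, B5->E, B4->F, B7->F; hits B1=F, B3=T, B3=F, B4=F, B5=E, B7=F
test 7 (b=-1, p=2, s=2) fires B1->T, B2->T, B3->T, B3->F, B5->S, B4->T, B6->F; hits B1=T, B2=T, B3=T, B3=F, B4=T, B5=S, B6=F
test 8 (b=-1, p=2, s=3) fires B1->T, B2->T, B3->T, B3->F, B5->S, B4->T, B6->T; hits B1=T, B2=T, B3=T, B3=F, B4=T, B5=S, B6=T
test 9 (b=-3, p=1, s=1) fires B1->T, B2->F, B3->T, B3->T, B3->F, B5->E, B4->F, B7->T; hits B1=T, B2=F, B3=T, B3=F, B4=F, B5=E, B7=T
the full pool covers 14 outcomes: B1=T, B1=F, B2=T, B2=F, B3=T, B3=F, B4=T, B4=F, B5=S, B5=E, B6=T, B6=F, B7=T, B7=F
no size-1 subset reaches all 14 outcomes (best union: 7/14)
no size-2 subset reaches all 14 outcomes (best union: 11/14)
no size-3 subset reaches all 14 outcomes (best union: 13/14)
size 4: inputs {1, 4, 8, 9} cover all 14 outcomes, and no lexicographically smaller subset of this size does
Answer: 4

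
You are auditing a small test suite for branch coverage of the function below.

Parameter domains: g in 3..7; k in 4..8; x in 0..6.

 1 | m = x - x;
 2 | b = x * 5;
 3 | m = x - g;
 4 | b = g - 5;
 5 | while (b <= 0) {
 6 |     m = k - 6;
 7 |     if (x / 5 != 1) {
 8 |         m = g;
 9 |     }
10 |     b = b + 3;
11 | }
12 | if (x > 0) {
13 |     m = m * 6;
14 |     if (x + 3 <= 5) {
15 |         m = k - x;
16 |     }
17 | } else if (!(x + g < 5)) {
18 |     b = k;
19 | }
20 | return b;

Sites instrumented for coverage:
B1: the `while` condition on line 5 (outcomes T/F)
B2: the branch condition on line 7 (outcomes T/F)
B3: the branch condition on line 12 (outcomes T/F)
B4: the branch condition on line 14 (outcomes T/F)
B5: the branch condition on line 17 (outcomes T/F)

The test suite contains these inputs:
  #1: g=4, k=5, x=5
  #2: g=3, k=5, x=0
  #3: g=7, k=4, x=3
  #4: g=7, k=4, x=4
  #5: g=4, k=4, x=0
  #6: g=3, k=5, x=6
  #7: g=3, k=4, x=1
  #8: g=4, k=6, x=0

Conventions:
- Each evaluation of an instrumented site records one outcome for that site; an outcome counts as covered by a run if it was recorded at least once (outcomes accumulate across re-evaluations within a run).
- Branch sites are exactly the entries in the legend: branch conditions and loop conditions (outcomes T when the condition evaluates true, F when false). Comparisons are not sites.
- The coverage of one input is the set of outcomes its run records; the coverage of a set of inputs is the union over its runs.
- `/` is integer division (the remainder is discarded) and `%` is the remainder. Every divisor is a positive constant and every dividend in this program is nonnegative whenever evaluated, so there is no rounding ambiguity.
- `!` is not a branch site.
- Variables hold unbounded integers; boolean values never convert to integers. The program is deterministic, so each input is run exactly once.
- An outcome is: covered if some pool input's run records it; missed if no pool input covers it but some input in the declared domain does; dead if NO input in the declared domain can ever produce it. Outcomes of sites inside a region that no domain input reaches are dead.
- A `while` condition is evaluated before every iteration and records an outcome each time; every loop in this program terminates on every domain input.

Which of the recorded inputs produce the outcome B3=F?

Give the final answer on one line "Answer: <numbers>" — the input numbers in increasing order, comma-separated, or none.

input #1 (g=4, k=5, x=5): does not record B3=F
input #2 (g=3, k=5, x=0): records B3=F
input #3 (g=7, k=4, x=3): does not record B3=F
input #4 (g=7, k=4, x=4): does not record B3=F
input #5 (g=4, k=4, x=0): records B3=F
input #6 (g=3, k=5, x=6): does not record B3=F
input #7 (g=3, k=4, x=1): does not record B3=F
input #8 (g=4, k=6, x=0): records B3=F

Answer: 2, 5, 8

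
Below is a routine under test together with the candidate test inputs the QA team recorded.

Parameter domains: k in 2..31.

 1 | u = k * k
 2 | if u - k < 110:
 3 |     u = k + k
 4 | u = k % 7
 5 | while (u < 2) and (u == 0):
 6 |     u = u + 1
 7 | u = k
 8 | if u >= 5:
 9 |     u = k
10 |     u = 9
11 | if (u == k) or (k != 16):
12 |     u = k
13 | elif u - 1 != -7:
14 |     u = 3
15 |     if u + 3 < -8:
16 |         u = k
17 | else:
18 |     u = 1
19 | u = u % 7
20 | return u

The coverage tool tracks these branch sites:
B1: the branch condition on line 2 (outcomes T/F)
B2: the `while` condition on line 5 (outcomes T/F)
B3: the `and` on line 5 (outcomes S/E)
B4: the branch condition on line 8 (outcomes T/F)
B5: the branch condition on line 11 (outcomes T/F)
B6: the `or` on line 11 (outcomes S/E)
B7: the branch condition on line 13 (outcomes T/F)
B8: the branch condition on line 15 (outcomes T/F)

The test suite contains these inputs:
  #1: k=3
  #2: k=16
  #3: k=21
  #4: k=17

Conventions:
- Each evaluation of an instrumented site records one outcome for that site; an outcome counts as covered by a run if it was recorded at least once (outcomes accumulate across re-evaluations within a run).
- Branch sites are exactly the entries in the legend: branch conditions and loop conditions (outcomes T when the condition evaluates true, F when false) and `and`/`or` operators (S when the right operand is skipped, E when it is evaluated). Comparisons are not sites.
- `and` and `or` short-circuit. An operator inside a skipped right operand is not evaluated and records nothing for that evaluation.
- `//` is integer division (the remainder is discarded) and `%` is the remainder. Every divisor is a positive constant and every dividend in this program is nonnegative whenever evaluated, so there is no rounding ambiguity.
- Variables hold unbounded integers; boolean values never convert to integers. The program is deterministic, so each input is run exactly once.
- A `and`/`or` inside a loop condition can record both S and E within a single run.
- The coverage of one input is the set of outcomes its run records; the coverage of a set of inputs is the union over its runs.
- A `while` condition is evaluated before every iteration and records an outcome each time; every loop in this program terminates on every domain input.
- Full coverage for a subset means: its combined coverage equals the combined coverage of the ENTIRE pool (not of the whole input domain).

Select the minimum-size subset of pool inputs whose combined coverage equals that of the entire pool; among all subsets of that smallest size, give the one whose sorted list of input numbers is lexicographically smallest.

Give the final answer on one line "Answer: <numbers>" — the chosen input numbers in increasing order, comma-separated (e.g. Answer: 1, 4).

#1 (k=3) -> covered: B1=T, B2=F, B3=S, B4=F, B5=T, B6=S
#2 (k=16) -> covered: B1=F, B2=F, B3=S, B4=T, B5=F, B6=E, B7=T, B8=F
#3 (k=21) -> covered: B1=F, B2=T, B2=F, B3=E, B4=T, B5=T, B6=E
#4 (k=17) -> covered: B1=F, B2=F, B3=S, B4=T, B5=T, B6=E
union over all inputs: B1=T, B1=F, B2=T, B2=F, B3=S, B3=E, B4=T, B4=F, B5=T, B5=F, B6=S, B6=E, B7=T, B8=F (14 outcomes)
size 1 is not enough: best union over all size-1 subsets is 8/14
size 2 is not enough: best union over all size-2 subsets is 12/14
at size 3, {1, 2, 3} reaches all 14 outcomes; every lexicographically earlier size-3 subset fails

Answer: 1, 2, 3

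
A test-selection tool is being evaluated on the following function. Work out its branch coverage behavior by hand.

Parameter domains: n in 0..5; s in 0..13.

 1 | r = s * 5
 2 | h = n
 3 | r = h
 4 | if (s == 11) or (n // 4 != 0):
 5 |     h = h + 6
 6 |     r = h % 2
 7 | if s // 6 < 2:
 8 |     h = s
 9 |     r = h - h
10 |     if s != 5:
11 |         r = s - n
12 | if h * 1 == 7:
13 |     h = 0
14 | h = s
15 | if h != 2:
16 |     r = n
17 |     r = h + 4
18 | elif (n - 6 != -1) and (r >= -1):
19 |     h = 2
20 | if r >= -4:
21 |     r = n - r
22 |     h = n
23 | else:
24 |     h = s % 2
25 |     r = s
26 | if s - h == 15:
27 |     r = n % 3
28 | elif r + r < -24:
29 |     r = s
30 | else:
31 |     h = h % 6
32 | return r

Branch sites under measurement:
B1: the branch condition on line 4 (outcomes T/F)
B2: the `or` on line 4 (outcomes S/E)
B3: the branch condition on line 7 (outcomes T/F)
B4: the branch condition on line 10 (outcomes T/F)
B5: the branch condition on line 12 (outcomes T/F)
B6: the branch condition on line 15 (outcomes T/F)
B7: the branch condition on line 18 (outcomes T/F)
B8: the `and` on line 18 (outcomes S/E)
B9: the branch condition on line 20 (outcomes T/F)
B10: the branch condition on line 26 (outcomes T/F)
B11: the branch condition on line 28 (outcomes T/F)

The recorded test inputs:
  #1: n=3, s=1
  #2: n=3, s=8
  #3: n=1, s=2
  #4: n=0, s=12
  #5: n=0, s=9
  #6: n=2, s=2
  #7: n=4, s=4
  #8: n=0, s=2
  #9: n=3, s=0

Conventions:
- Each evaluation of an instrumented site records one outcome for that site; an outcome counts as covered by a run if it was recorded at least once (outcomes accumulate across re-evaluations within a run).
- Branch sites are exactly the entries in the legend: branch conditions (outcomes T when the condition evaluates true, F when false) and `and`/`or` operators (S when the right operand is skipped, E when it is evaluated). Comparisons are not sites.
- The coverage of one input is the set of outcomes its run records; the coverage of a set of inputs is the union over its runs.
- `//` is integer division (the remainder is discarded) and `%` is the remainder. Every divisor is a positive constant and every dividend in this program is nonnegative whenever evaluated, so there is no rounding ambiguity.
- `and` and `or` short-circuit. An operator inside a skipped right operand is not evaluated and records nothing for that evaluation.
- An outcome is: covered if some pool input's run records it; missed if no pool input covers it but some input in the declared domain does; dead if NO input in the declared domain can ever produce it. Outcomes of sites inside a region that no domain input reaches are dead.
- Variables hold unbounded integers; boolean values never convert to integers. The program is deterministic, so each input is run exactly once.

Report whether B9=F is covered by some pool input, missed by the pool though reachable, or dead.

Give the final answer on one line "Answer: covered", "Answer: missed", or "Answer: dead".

no pool input records B9=F
checking all 84 inputs in the declared domain: B9=F is never recorded -> dead

Answer: dead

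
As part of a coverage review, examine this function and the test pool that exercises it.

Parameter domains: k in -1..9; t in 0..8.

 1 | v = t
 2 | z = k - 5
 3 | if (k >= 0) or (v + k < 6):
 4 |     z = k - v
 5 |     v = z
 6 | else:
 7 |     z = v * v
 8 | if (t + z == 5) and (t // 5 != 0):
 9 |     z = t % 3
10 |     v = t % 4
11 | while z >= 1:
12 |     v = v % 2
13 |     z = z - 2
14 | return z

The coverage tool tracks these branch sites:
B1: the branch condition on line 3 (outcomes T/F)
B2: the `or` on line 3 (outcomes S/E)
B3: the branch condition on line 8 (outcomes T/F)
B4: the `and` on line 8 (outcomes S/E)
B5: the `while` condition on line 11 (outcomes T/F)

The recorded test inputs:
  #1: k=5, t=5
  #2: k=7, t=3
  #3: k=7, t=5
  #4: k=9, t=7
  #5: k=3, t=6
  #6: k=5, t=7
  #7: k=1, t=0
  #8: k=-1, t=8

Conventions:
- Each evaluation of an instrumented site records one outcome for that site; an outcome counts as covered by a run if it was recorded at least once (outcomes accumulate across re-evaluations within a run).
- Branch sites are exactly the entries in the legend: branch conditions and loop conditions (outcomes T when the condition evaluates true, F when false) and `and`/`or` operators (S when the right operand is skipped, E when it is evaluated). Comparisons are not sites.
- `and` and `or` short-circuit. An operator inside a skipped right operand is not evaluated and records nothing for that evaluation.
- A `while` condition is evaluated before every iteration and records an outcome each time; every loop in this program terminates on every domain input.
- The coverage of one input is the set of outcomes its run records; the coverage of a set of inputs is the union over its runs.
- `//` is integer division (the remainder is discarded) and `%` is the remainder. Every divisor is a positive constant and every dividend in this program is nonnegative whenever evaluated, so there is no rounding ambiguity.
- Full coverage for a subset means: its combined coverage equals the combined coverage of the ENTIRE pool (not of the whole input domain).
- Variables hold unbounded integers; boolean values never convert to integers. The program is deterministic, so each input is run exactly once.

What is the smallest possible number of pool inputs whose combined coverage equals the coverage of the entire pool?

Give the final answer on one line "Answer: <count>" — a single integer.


test 1 (k=5, t=5) hits B1=T, B2=S, B3=T, B4=E, B5=T, B5=F
test 2 (k=7, t=3) hits B1=T, B2=S, B3=F, B4=S, B5=T, B5=F
test 3 (k=7, t=5) hits B1=T, B2=S, B3=F, B4=S, B5=T, B5=F
test 4 (k=9, t=7) hits B1=T, B2=S, B3=F, B4=S, B5=T, B5=F
test 5 (k=3, t=6) hits B1=T, B2=S, B3=F, B4=S, B5=F
test 6 (k=5, t=7) hits B1=T, B2=S, B3=T, B4=E, B5=T, B5=F
test 7 (k=1, t=0) hits B1=T, B2=S, B3=F, B4=S, B5=T, B5=F
test 8 (k=-1, t=8) hits B1=F, B2=E, B3=F, B4=S, B5=T, B5=F
pool-wide coverage (10 outcomes): B1=T, B1=F, B2=S, B2=E, B3=T, B3=F, B4=S, B4=E, B5=T, B5=F
every size-1 subset falls short of the 10 outcomes (best: 6/10)
at size 2, {1, 8} reaches all 10 outcomes; every lexicographically earlier size-2 subset fails
Answer: 2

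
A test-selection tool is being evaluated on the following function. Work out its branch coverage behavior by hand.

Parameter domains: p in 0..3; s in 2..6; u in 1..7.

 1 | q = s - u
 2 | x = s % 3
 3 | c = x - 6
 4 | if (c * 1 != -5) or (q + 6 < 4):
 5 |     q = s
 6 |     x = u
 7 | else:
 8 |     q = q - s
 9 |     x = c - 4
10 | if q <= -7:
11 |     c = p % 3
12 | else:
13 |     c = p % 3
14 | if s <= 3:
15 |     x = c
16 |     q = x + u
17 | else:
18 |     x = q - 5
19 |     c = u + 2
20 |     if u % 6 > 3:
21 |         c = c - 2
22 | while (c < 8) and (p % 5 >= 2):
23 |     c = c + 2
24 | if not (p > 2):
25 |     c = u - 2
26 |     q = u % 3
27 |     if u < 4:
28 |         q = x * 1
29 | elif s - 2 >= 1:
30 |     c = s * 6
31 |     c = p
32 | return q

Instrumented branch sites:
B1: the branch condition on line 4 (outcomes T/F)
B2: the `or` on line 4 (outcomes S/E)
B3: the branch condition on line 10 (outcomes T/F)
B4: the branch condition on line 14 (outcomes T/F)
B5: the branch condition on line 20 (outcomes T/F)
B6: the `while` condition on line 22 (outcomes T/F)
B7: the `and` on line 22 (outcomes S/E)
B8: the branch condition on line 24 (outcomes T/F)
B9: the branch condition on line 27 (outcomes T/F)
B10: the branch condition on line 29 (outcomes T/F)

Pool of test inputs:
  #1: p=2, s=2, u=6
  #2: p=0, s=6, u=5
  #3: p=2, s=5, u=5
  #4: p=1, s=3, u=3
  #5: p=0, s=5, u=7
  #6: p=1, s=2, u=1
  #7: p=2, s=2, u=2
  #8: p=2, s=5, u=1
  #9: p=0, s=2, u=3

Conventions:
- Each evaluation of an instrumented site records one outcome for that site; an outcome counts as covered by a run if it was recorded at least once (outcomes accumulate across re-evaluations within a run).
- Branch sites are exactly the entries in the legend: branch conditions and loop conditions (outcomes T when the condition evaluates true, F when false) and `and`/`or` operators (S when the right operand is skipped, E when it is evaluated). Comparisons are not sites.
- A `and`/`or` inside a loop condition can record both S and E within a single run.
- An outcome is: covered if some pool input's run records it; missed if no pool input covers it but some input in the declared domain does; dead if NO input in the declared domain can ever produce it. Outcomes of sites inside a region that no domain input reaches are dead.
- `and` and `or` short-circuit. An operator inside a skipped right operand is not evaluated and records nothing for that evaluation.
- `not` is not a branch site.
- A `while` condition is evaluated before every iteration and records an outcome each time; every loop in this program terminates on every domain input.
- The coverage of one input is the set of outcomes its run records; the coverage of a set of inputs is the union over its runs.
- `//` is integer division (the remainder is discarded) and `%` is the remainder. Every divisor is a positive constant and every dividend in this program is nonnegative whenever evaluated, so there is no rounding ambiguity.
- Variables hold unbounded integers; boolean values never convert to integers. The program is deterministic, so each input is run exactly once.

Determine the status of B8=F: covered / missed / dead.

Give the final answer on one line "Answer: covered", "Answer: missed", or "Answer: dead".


no pool input records B8=F
but domain input (p=3, s=2, u=1) does record it -> reachable, so missed
Answer: missed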